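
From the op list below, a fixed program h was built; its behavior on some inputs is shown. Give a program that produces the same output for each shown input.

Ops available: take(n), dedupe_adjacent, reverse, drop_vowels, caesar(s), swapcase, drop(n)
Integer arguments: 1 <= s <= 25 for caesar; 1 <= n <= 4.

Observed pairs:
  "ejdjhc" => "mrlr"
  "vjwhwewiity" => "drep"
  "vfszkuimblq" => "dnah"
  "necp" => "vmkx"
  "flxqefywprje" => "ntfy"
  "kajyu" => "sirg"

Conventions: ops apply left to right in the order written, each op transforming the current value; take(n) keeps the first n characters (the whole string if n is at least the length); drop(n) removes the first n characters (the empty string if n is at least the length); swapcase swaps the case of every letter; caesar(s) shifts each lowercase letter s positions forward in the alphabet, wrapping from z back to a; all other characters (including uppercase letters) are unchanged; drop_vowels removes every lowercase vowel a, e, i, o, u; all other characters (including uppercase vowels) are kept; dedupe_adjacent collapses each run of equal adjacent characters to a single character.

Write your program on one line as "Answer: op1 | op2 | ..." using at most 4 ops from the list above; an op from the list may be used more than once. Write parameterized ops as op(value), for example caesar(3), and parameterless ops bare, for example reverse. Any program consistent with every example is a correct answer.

caesar(19) | caesar(15) | take(4)

Check, running the answer program on each example:
  "ejdjhc" -> "xcwcav" -> "mrlrpk" -> "mrlr"
  "vjwhwewiity" -> "ocpapxpbbmr" -> "drepemeqqbg" -> "drep"
  "vfszkuimblq" -> "oylsdnbfuej" -> "dnahscqujty" -> "dnah"
  "necp" -> "gxvi" -> "vmkx" -> "vmkx"
  "flxqefywprje" -> "yeqjxyrpikcx" -> "ntfymngexzrm" -> "ntfy"
  "kajyu" -> "dtcrn" -> "sirgc" -> "sirg"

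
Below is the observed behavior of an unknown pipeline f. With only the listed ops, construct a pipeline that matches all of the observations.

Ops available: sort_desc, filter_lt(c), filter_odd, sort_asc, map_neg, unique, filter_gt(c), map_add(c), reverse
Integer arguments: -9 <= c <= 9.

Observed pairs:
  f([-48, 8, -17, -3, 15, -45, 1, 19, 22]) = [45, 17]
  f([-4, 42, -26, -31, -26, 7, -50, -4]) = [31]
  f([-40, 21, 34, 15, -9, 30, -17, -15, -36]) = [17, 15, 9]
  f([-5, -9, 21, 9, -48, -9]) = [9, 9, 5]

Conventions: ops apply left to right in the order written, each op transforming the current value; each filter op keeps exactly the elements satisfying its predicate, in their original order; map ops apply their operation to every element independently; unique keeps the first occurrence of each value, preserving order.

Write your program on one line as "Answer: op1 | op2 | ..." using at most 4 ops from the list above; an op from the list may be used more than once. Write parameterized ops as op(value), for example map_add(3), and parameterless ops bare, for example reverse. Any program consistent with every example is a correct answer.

map_neg | filter_gt(3) | filter_odd | sort_desc

Check, running the answer program on each example:
  [-48, 8, -17, -3, 15, -45, 1, 19, 22] -> [48, -8, 17, 3, -15, 45, -1, -19, -22] -> [48, 17, 45] -> [17, 45] -> [45, 17]
  [-4, 42, -26, -31, -26, 7, -50, -4] -> [4, -42, 26, 31, 26, -7, 50, 4] -> [4, 26, 31, 26, 50, 4] -> [31] -> [31]
  [-40, 21, 34, 15, -9, 30, -17, -15, -36] -> [40, -21, -34, -15, 9, -30, 17, 15, 36] -> [40, 9, 17, 15, 36] -> [9, 17, 15] -> [17, 15, 9]
  [-5, -9, 21, 9, -48, -9] -> [5, 9, -21, -9, 48, 9] -> [5, 9, 48, 9] -> [5, 9, 9] -> [9, 9, 5]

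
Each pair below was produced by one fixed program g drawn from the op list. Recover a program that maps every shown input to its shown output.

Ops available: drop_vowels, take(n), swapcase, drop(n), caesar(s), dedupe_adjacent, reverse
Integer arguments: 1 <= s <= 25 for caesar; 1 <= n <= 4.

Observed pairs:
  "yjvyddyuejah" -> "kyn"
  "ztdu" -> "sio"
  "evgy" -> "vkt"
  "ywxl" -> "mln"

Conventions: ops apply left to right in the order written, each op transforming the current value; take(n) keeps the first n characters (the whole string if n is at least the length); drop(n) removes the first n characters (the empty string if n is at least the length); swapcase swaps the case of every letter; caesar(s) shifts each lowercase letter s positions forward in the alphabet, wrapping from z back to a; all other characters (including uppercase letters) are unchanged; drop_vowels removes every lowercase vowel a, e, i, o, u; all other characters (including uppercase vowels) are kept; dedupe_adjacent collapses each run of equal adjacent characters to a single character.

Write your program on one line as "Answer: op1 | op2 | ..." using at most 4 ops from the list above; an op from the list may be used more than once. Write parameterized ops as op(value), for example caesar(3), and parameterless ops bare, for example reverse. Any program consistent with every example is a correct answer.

take(3) | caesar(15) | reverse

Check, running the answer program on each example:
  "yjvyddyuejah" -> "yjv" -> "nyk" -> "kyn"
  "ztdu" -> "ztd" -> "ois" -> "sio"
  "evgy" -> "evg" -> "tkv" -> "vkt"
  "ywxl" -> "ywx" -> "nlm" -> "mln"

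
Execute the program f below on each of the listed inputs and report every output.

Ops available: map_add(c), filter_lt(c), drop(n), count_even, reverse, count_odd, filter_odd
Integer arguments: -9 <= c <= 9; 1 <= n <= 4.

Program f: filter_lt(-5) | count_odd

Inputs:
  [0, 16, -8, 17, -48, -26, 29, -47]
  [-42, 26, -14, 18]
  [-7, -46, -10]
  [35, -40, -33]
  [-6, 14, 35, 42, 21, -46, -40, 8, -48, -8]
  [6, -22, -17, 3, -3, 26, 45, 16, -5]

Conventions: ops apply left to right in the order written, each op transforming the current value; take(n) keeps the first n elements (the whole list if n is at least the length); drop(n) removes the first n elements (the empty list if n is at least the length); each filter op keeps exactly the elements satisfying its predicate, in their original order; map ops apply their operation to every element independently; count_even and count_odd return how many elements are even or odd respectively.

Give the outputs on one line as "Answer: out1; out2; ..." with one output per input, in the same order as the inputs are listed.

1; 0; 1; 1; 0; 1

Execution, op by op:
  [0, 16, -8, 17, -48, -26, 29, -47] -> [-8, -48, -26, -47] -> 1
  [-42, 26, -14, 18] -> [-42, -14] -> 0
  [-7, -46, -10] -> [-7, -46, -10] -> 1
  [35, -40, -33] -> [-40, -33] -> 1
  [-6, 14, 35, 42, 21, -46, -40, 8, -48, -8] -> [-6, -46, -40, -48, -8] -> 0
  [6, -22, -17, 3, -3, 26, 45, 16, -5] -> [-22, -17] -> 1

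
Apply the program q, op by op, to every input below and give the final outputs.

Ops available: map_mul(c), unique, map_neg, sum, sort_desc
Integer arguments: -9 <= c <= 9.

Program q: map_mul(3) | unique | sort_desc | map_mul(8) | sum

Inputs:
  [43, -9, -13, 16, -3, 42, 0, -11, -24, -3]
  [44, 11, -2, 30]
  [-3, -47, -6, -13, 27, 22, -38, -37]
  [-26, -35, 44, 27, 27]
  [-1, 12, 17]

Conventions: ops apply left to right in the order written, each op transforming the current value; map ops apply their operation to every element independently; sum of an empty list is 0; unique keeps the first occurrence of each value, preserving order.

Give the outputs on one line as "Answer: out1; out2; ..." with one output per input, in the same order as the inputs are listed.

984; 1992; -2280; 240; 672

Execution, op by op:
  [43, -9, -13, 16, -3, 42, 0, -11, -24, -3] -> [129, -27, -39, 48, -9, 126, 0, -33, -72, -9] -> [129, -27, -39, 48, -9, 126, 0, -33, -72] -> [129, 126, 48, 0, -9, -27, -33, -39, -72] -> [1032, 1008, 384, 0, -72, -216, -264, -312, -576] -> 984
  [44, 11, -2, 30] -> [132, 33, -6, 90] -> [132, 33, -6, 90] -> [132, 90, 33, -6] -> [1056, 720, 264, -48] -> 1992
  [-3, -47, -6, -13, 27, 22, -38, -37] -> [-9, -141, -18, -39, 81, 66, -114, -111] -> [-9, -141, -18, -39, 81, 66, -114, -111] -> [81, 66, -9, -18, -39, -111, -114, -141] -> [648, 528, -72, -144, -312, -888, -912, -1128] -> -2280
  [-26, -35, 44, 27, 27] -> [-78, -105, 132, 81, 81] -> [-78, -105, 132, 81] -> [132, 81, -78, -105] -> [1056, 648, -624, -840] -> 240
  [-1, 12, 17] -> [-3, 36, 51] -> [-3, 36, 51] -> [51, 36, -3] -> [408, 288, -24] -> 672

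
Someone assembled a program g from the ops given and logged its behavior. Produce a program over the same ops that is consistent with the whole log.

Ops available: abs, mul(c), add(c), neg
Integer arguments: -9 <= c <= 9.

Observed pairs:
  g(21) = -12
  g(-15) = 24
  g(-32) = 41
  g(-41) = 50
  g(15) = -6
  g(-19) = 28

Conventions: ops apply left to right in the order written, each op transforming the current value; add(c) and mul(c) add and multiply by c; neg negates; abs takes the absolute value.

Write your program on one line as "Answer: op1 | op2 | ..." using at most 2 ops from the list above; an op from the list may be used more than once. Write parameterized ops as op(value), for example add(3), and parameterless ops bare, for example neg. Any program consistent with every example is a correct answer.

add(-9) | neg

Check, running the answer program on each example:
  21 -> 12 -> -12
  -15 -> -24 -> 24
  -32 -> -41 -> 41
  -41 -> -50 -> 50
  15 -> 6 -> -6
  -19 -> -28 -> 28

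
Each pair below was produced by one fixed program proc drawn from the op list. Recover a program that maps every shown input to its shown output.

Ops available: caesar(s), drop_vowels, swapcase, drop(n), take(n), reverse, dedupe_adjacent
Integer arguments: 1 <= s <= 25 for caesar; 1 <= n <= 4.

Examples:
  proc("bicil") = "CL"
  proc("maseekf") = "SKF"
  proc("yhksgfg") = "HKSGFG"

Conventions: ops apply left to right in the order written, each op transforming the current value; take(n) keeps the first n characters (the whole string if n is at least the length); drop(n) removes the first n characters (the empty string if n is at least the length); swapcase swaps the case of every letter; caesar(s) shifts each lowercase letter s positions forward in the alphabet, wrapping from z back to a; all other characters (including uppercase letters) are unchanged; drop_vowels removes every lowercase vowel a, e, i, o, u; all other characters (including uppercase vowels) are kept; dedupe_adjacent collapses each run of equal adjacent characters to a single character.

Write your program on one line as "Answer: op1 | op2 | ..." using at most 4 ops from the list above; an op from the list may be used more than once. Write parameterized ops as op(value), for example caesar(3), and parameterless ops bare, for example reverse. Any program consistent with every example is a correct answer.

drop_vowels | drop(1) | swapcase

Check, running the answer program on each example:
  "bicil" -> "bcl" -> "cl" -> "CL"
  "maseekf" -> "mskf" -> "skf" -> "SKF"
  "yhksgfg" -> "yhksgfg" -> "hksgfg" -> "HKSGFG"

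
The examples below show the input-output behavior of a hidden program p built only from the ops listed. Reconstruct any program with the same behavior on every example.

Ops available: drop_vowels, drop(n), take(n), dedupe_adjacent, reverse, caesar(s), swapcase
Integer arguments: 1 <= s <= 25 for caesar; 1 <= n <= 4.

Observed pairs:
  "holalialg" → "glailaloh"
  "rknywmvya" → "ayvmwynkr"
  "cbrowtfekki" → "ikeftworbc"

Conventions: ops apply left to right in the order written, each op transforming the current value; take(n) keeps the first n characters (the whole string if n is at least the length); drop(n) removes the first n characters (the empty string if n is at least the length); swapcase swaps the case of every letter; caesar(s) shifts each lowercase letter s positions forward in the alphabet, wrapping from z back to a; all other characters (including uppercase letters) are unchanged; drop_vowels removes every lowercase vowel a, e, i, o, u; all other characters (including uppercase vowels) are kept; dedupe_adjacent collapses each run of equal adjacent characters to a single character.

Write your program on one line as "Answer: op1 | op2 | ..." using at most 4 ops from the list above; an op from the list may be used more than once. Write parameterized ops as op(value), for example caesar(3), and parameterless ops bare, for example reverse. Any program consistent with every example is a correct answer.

swapcase | reverse | dedupe_adjacent | swapcase

Check, running the answer program on each example:
  "holalialg" -> "HOLALIALG" -> "GLAILALOH" -> "GLAILALOH" -> "glailaloh"
  "rknywmvya" -> "RKNYWMVYA" -> "AYVMWYNKR" -> "AYVMWYNKR" -> "ayvmwynkr"
  "cbrowtfekki" -> "CBROWTFEKKI" -> "IKKEFTWORBC" -> "IKEFTWORBC" -> "ikeftworbc"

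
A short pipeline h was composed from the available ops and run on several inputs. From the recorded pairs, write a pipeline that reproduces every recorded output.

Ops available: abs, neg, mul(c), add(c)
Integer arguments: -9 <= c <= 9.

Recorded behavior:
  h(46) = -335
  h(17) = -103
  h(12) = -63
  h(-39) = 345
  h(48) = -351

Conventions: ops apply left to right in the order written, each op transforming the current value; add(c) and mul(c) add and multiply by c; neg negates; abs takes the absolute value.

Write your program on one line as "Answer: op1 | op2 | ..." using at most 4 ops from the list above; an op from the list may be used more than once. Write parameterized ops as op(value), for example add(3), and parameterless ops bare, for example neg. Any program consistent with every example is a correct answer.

neg | add(3) | mul(8) | add(9)

Check, running the answer program on each example:
  46 -> -46 -> -43 -> -344 -> -335
  17 -> -17 -> -14 -> -112 -> -103
  12 -> -12 -> -9 -> -72 -> -63
  -39 -> 39 -> 42 -> 336 -> 345
  48 -> -48 -> -45 -> -360 -> -351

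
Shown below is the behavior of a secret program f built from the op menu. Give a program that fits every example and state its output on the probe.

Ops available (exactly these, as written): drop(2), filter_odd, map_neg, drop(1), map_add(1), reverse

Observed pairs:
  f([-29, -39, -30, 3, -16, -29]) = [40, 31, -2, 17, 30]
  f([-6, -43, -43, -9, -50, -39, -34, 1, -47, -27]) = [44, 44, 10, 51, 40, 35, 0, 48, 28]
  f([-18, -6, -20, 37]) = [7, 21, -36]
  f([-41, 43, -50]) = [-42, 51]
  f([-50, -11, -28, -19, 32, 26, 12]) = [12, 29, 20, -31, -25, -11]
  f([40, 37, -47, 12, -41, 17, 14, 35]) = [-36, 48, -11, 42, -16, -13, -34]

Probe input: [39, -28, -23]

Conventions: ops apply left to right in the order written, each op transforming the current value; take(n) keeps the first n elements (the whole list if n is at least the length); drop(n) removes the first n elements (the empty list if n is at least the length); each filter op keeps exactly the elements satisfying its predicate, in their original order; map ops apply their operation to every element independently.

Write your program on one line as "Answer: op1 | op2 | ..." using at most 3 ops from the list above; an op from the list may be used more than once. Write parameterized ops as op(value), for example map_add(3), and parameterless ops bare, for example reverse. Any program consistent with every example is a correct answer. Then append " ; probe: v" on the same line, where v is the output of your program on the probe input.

map_neg | map_add(1) | drop(1) ; probe: [29, 24]

Check, running the answer program on each example:
  [-29, -39, -30, 3, -16, -29] -> [29, 39, 30, -3, 16, 29] -> [30, 40, 31, -2, 17, 30] -> [40, 31, -2, 17, 30]
  [-6, -43, -43, -9, -50, -39, -34, 1, -47, -27] -> [6, 43, 43, 9, 50, 39, 34, -1, 47, 27] -> [7, 44, 44, 10, 51, 40, 35, 0, 48, 28] -> [44, 44, 10, 51, 40, 35, 0, 48, 28]
  [-18, -6, -20, 37] -> [18, 6, 20, -37] -> [19, 7, 21, -36] -> [7, 21, -36]
  [-41, 43, -50] -> [41, -43, 50] -> [42, -42, 51] -> [-42, 51]
  [-50, -11, -28, -19, 32, 26, 12] -> [50, 11, 28, 19, -32, -26, -12] -> [51, 12, 29, 20, -31, -25, -11] -> [12, 29, 20, -31, -25, -11]
  [40, 37, -47, 12, -41, 17, 14, 35] -> [-40, -37, 47, -12, 41, -17, -14, -35] -> [-39, -36, 48, -11, 42, -16, -13, -34] -> [-36, 48, -11, 42, -16, -13, -34]
  probe: [39, -28, -23] -> [-39, 28, 23] -> [-38, 29, 24] -> [29, 24]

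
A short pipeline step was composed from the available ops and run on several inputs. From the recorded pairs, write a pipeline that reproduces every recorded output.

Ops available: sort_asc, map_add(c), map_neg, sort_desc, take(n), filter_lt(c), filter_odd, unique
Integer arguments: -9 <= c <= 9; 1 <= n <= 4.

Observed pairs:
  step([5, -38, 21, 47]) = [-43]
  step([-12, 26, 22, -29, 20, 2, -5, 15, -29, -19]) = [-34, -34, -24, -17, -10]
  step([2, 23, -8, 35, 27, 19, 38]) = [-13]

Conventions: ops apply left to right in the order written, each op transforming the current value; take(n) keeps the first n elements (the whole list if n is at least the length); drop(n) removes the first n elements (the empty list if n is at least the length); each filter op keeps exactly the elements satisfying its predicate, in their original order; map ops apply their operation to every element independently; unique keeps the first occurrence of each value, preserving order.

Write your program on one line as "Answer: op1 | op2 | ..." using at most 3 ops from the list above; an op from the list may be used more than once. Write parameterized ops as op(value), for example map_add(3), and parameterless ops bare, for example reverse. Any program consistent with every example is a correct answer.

sort_asc | filter_lt(0) | map_add(-5)

Check, running the answer program on each example:
  [5, -38, 21, 47] -> [-38, 5, 21, 47] -> [-38] -> [-43]
  [-12, 26, 22, -29, 20, 2, -5, 15, -29, -19] -> [-29, -29, -19, -12, -5, 2, 15, 20, 22, 26] -> [-29, -29, -19, -12, -5] -> [-34, -34, -24, -17, -10]
  [2, 23, -8, 35, 27, 19, 38] -> [-8, 2, 19, 23, 27, 35, 38] -> [-8] -> [-13]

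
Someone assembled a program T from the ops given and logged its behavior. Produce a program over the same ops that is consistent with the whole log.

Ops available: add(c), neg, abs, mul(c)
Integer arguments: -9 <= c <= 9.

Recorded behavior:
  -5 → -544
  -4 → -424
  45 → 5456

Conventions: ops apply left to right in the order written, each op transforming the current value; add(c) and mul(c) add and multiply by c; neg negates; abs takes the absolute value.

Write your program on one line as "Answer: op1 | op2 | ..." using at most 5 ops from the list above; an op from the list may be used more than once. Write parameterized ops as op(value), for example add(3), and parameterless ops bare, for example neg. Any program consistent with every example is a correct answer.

mul(-3) | mul(-5) | add(7) | mul(8)

Check, running the answer program on each example:
  -5 -> 15 -> -75 -> -68 -> -544
  -4 -> 12 -> -60 -> -53 -> -424
  45 -> -135 -> 675 -> 682 -> 5456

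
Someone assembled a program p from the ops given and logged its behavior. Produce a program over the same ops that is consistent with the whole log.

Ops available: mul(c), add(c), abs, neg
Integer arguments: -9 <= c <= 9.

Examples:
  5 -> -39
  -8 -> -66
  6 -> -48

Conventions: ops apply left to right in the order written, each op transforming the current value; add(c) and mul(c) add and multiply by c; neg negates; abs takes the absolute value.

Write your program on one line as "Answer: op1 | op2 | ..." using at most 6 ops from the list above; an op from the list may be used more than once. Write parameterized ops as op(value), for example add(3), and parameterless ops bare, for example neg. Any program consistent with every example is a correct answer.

mul(-9) | abs | neg | add(8) | add(-2)

Check, running the answer program on each example:
  5 -> -45 -> 45 -> -45 -> -37 -> -39
  -8 -> 72 -> 72 -> -72 -> -64 -> -66
  6 -> -54 -> 54 -> -54 -> -46 -> -48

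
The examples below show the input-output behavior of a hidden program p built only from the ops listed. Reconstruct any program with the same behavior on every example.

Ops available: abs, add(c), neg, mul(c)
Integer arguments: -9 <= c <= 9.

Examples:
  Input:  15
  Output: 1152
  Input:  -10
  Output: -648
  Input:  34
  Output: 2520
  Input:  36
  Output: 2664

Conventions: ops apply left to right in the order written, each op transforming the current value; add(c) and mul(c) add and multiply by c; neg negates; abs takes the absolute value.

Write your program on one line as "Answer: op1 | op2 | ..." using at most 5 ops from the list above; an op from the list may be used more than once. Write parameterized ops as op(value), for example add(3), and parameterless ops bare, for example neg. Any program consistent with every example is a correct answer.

mul(8) | add(8) | neg | mul(3) | mul(-3)

Check, running the answer program on each example:
  15 -> 120 -> 128 -> -128 -> -384 -> 1152
  -10 -> -80 -> -72 -> 72 -> 216 -> -648
  34 -> 272 -> 280 -> -280 -> -840 -> 2520
  36 -> 288 -> 296 -> -296 -> -888 -> 2664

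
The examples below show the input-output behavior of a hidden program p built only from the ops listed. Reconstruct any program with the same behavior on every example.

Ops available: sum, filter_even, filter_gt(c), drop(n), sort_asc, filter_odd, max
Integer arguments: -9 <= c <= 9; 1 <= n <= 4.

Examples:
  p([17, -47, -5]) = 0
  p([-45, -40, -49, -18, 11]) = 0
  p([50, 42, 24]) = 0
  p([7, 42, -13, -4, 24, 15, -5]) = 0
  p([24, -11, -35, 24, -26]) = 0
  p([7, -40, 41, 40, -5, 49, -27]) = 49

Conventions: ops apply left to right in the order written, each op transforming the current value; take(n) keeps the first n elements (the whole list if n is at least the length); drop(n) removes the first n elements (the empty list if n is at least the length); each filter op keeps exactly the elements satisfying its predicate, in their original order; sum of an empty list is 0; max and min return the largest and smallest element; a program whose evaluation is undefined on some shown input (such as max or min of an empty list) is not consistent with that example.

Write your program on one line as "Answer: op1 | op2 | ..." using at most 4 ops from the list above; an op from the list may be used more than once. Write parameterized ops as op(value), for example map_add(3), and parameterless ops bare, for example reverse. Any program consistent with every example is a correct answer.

filter_odd | filter_gt(-3) | drop(2) | sum

Check, running the answer program on each example:
  [17, -47, -5] -> [17, -47, -5] -> [17] -> [] -> 0
  [-45, -40, -49, -18, 11] -> [-45, -49, 11] -> [11] -> [] -> 0
  [50, 42, 24] -> [] -> [] -> [] -> 0
  [7, 42, -13, -4, 24, 15, -5] -> [7, -13, 15, -5] -> [7, 15] -> [] -> 0
  [24, -11, -35, 24, -26] -> [-11, -35] -> [] -> [] -> 0
  [7, -40, 41, 40, -5, 49, -27] -> [7, 41, -5, 49, -27] -> [7, 41, 49] -> [49] -> 49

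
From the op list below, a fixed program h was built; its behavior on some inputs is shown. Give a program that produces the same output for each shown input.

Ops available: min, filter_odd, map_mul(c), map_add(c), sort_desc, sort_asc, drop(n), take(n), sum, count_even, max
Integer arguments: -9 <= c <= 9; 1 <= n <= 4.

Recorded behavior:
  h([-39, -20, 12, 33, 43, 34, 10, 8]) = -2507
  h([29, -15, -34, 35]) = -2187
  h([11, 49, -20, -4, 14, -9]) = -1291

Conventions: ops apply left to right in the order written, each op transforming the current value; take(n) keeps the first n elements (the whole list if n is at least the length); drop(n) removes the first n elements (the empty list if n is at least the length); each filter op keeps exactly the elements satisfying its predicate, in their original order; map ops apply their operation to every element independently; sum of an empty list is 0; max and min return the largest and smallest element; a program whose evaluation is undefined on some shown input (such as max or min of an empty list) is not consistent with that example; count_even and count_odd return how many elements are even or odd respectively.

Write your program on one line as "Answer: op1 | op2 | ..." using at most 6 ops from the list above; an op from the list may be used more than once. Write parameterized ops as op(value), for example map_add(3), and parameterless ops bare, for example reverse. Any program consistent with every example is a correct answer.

map_mul(-8) | map_mul(-8) | map_add(-9) | map_add(-2) | min

Check, running the answer program on each example:
  [-39, -20, 12, 33, 43, 34, 10, 8] -> [312, 160, -96, -264, -344, -272, -80, -64] -> [-2496, -1280, 768, 2112, 2752, 2176, 640, 512] -> [-2505, -1289, 759, 2103, 2743, 2167, 631, 503] -> [-2507, -1291, 757, 2101, 2741, 2165, 629, 501] -> -2507
  [29, -15, -34, 35] -> [-232, 120, 272, -280] -> [1856, -960, -2176, 2240] -> [1847, -969, -2185, 2231] -> [1845, -971, -2187, 2229] -> -2187
  [11, 49, -20, -4, 14, -9] -> [-88, -392, 160, 32, -112, 72] -> [704, 3136, -1280, -256, 896, -576] -> [695, 3127, -1289, -265, 887, -585] -> [693, 3125, -1291, -267, 885, -587] -> -1291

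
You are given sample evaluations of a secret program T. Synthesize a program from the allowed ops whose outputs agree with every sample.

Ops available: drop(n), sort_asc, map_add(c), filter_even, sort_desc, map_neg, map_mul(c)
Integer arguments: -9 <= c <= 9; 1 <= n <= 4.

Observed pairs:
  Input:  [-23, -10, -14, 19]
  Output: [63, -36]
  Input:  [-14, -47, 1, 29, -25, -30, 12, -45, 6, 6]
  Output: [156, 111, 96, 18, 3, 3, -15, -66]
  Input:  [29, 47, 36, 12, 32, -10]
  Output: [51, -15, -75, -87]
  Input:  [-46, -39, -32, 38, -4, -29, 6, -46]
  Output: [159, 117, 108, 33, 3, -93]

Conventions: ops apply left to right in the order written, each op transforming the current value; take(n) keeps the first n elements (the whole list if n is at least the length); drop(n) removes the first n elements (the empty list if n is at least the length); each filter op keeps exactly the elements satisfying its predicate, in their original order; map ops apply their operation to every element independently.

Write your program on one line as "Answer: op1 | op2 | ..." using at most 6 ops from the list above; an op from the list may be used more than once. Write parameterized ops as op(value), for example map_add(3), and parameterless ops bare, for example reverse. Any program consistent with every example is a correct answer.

map_neg | map_add(7) | drop(2) | map_mul(3) | sort_desc

Check, running the answer program on each example:
  [-23, -10, -14, 19] -> [23, 10, 14, -19] -> [30, 17, 21, -12] -> [21, -12] -> [63, -36] -> [63, -36]
  [-14, -47, 1, 29, -25, -30, 12, -45, 6, 6] -> [14, 47, -1, -29, 25, 30, -12, 45, -6, -6] -> [21, 54, 6, -22, 32, 37, -5, 52, 1, 1] -> [6, -22, 32, 37, -5, 52, 1, 1] -> [18, -66, 96, 111, -15, 156, 3, 3] -> [156, 111, 96, 18, 3, 3, -15, -66]
  [29, 47, 36, 12, 32, -10] -> [-29, -47, -36, -12, -32, 10] -> [-22, -40, -29, -5, -25, 17] -> [-29, -5, -25, 17] -> [-87, -15, -75, 51] -> [51, -15, -75, -87]
  [-46, -39, -32, 38, -4, -29, 6, -46] -> [46, 39, 32, -38, 4, 29, -6, 46] -> [53, 46, 39, -31, 11, 36, 1, 53] -> [39, -31, 11, 36, 1, 53] -> [117, -93, 33, 108, 3, 159] -> [159, 117, 108, 33, 3, -93]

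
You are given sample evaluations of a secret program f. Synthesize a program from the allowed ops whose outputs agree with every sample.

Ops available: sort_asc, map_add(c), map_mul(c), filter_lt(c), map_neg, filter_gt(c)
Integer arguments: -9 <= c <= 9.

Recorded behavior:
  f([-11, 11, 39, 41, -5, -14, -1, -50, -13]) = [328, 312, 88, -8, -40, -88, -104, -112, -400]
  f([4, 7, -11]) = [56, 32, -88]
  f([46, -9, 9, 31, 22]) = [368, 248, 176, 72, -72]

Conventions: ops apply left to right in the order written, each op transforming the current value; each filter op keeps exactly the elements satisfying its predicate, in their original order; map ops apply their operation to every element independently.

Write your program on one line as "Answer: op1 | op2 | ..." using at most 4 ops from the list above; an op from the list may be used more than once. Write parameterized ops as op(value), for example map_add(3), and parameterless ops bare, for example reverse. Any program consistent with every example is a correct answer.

map_mul(-8) | sort_asc | map_neg

Check, running the answer program on each example:
  [-11, 11, 39, 41, -5, -14, -1, -50, -13] -> [88, -88, -312, -328, 40, 112, 8, 400, 104] -> [-328, -312, -88, 8, 40, 88, 104, 112, 400] -> [328, 312, 88, -8, -40, -88, -104, -112, -400]
  [4, 7, -11] -> [-32, -56, 88] -> [-56, -32, 88] -> [56, 32, -88]
  [46, -9, 9, 31, 22] -> [-368, 72, -72, -248, -176] -> [-368, -248, -176, -72, 72] -> [368, 248, 176, 72, -72]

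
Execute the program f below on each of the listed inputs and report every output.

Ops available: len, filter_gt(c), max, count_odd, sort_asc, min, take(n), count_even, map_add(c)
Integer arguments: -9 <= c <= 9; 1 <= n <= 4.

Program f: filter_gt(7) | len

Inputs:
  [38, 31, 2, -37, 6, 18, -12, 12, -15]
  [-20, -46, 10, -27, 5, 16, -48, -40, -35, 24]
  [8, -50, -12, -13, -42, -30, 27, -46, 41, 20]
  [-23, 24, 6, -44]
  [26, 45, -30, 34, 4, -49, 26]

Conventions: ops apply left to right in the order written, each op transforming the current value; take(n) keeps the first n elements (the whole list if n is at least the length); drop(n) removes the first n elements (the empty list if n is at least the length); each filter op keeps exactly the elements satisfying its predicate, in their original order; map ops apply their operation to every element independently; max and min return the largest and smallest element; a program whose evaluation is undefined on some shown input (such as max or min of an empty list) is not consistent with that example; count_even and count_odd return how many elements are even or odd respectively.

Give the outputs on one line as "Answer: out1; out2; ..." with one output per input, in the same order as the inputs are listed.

Execution, op by op:
  [38, 31, 2, -37, 6, 18, -12, 12, -15] -> [38, 31, 18, 12] -> 4
  [-20, -46, 10, -27, 5, 16, -48, -40, -35, 24] -> [10, 16, 24] -> 3
  [8, -50, -12, -13, -42, -30, 27, -46, 41, 20] -> [8, 27, 41, 20] -> 4
  [-23, 24, 6, -44] -> [24] -> 1
  [26, 45, -30, 34, 4, -49, 26] -> [26, 45, 34, 26] -> 4

4; 3; 4; 1; 4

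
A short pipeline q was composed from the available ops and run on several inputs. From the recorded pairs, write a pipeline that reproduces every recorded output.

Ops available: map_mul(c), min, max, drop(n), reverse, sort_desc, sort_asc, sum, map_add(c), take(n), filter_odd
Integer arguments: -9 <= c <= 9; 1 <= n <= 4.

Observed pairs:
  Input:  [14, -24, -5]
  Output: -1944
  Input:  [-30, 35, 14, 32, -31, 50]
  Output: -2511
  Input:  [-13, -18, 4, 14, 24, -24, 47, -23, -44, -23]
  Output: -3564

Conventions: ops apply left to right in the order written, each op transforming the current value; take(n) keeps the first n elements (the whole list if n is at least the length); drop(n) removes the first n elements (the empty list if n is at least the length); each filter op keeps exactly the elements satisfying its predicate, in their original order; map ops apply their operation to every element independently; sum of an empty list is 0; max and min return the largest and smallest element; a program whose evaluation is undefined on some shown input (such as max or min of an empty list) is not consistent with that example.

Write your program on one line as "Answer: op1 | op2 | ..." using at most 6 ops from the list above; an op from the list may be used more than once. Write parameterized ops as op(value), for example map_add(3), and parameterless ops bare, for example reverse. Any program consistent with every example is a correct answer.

map_mul(-9) | sort_asc | map_mul(-9) | sort_asc | min

Check, running the answer program on each example:
  [14, -24, -5] -> [-126, 216, 45] -> [-126, 45, 216] -> [1134, -405, -1944] -> [-1944, -405, 1134] -> -1944
  [-30, 35, 14, 32, -31, 50] -> [270, -315, -126, -288, 279, -450] -> [-450, -315, -288, -126, 270, 279] -> [4050, 2835, 2592, 1134, -2430, -2511] -> [-2511, -2430, 1134, 2592, 2835, 4050] -> -2511
  [-13, -18, 4, 14, 24, -24, 47, -23, -44, -23] -> [117, 162, -36, -126, -216, 216, -423, 207, 396, 207] -> [-423, -216, -126, -36, 117, 162, 207, 207, 216, 396] -> [3807, 1944, 1134, 324, -1053, -1458, -1863, -1863, -1944, -3564] -> [-3564, -1944, -1863, -1863, -1458, -1053, 324, 1134, 1944, 3807] -> -3564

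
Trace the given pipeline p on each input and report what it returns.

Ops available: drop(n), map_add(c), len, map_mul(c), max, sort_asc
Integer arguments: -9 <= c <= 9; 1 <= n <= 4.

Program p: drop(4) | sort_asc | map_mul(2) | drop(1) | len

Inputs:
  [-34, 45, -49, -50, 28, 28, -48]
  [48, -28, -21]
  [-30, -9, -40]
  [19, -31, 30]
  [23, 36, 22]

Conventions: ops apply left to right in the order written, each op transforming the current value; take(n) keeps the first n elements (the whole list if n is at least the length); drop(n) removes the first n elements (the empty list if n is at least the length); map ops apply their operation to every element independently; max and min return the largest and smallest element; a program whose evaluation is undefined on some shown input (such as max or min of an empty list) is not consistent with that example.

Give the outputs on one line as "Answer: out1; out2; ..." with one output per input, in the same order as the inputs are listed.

Execution, op by op:
  [-34, 45, -49, -50, 28, 28, -48] -> [28, 28, -48] -> [-48, 28, 28] -> [-96, 56, 56] -> [56, 56] -> 2
  [48, -28, -21] -> [] -> [] -> [] -> [] -> 0
  [-30, -9, -40] -> [] -> [] -> [] -> [] -> 0
  [19, -31, 30] -> [] -> [] -> [] -> [] -> 0
  [23, 36, 22] -> [] -> [] -> [] -> [] -> 0

2; 0; 0; 0; 0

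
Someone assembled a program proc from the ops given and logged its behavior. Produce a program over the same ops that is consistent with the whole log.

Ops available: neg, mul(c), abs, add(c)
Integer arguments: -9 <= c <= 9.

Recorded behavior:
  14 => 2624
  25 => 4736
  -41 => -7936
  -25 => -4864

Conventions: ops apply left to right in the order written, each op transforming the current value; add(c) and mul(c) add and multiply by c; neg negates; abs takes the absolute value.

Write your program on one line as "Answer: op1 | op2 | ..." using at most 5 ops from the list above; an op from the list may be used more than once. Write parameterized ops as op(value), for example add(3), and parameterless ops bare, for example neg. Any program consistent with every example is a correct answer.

mul(8) | neg | mul(3) | add(8) | mul(-8)

Check, running the answer program on each example:
  14 -> 112 -> -112 -> -336 -> -328 -> 2624
  25 -> 200 -> -200 -> -600 -> -592 -> 4736
  -41 -> -328 -> 328 -> 984 -> 992 -> -7936
  -25 -> -200 -> 200 -> 600 -> 608 -> -4864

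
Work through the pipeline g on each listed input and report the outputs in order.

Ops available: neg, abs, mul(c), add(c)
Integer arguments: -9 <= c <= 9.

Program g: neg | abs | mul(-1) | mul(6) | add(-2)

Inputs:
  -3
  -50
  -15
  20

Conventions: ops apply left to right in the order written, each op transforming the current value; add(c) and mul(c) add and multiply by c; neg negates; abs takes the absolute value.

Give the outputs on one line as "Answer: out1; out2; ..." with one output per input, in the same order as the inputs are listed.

Execution, op by op:
  -3 -> 3 -> 3 -> -3 -> -18 -> -20
  -50 -> 50 -> 50 -> -50 -> -300 -> -302
  -15 -> 15 -> 15 -> -15 -> -90 -> -92
  20 -> -20 -> 20 -> -20 -> -120 -> -122

-20; -302; -92; -122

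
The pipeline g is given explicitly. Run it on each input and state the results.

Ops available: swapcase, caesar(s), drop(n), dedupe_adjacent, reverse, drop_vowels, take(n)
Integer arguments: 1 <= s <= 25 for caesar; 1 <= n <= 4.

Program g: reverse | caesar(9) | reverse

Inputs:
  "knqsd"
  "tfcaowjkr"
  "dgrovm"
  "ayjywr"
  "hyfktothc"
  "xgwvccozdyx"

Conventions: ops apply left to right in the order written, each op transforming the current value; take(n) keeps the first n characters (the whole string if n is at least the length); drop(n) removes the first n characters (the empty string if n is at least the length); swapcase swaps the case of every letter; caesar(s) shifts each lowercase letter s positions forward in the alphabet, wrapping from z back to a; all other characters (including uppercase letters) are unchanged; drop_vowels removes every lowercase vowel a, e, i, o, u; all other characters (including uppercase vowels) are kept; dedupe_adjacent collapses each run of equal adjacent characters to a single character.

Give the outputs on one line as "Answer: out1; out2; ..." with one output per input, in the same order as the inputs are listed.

Execution, op by op:
  "knqsd" -> "dsqnk" -> "mbzwt" -> "twzbm"
  "tfcaowjkr" -> "rkjwoacft" -> "atsfxjloc" -> "coljxfsta"
  "dgrovm" -> "mvorgd" -> "vexapm" -> "mpaxev"
  "ayjywr" -> "rwyjya" -> "afhshj" -> "jhshfa"
  "hyfktothc" -> "chtotkfyh" -> "lqcxctohq" -> "qhotcxcql"
  "xgwvccozdyx" -> "xydzoccvwgx" -> "ghmixllefpg" -> "gpfellximhg"

"twzbm"; "coljxfsta"; "mpaxev"; "jhshfa"; "qhotcxcql"; "gpfellximhg"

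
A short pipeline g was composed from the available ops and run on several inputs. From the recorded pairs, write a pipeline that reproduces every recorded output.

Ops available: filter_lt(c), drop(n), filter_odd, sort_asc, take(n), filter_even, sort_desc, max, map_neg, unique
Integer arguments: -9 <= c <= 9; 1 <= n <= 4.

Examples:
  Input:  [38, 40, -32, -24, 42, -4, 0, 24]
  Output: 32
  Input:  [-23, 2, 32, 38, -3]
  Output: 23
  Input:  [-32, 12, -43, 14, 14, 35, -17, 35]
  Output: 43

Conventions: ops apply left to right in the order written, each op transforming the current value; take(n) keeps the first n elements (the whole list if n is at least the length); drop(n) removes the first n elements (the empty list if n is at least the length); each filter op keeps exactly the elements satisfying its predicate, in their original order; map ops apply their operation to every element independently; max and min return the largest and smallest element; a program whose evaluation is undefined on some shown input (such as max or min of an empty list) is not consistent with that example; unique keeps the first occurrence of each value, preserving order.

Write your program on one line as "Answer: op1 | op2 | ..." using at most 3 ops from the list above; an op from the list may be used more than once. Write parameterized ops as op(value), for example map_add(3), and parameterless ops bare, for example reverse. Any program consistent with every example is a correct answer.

map_neg | max

Check, running the answer program on each example:
  [38, 40, -32, -24, 42, -4, 0, 24] -> [-38, -40, 32, 24, -42, 4, 0, -24] -> 32
  [-23, 2, 32, 38, -3] -> [23, -2, -32, -38, 3] -> 23
  [-32, 12, -43, 14, 14, 35, -17, 35] -> [32, -12, 43, -14, -14, -35, 17, -35] -> 43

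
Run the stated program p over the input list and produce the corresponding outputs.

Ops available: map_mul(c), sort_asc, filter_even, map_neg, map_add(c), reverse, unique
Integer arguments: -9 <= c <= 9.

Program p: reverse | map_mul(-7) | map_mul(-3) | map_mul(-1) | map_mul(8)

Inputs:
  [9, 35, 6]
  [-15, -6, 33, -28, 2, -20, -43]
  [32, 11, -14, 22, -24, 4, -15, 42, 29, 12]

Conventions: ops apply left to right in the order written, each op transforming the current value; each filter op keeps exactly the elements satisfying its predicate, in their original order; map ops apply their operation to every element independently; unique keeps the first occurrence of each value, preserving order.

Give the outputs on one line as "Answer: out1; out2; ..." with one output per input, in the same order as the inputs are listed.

[-1008, -5880, -1512]; [7224, 3360, -336, 4704, -5544, 1008, 2520]; [-2016, -4872, -7056, 2520, -672, 4032, -3696, 2352, -1848, -5376]

Execution, op by op:
  [9, 35, 6] -> [6, 35, 9] -> [-42, -245, -63] -> [126, 735, 189] -> [-126, -735, -189] -> [-1008, -5880, -1512]
  [-15, -6, 33, -28, 2, -20, -43] -> [-43, -20, 2, -28, 33, -6, -15] -> [301, 140, -14, 196, -231, 42, 105] -> [-903, -420, 42, -588, 693, -126, -315] -> [903, 420, -42, 588, -693, 126, 315] -> [7224, 3360, -336, 4704, -5544, 1008, 2520]
  [32, 11, -14, 22, -24, 4, -15, 42, 29, 12] -> [12, 29, 42, -15, 4, -24, 22, -14, 11, 32] -> [-84, -203, -294, 105, -28, 168, -154, 98, -77, -224] -> [252, 609, 882, -315, 84, -504, 462, -294, 231, 672] -> [-252, -609, -882, 315, -84, 504, -462, 294, -231, -672] -> [-2016, -4872, -7056, 2520, -672, 4032, -3696, 2352, -1848, -5376]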